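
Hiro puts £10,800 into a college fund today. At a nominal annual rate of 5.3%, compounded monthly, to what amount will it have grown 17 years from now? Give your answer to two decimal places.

£26,537.59

i = 0.053/12 = 0.00441667 per month; n = 17·12 = 204.
FV = PV·(1+i)^n = 10,800 × 2.457184 = 26,537.5912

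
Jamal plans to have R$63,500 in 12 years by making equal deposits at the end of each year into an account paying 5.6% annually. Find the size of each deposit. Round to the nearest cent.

R$3,852.88

PMT = 63500 / ( [(1+0.056)^12 − 1] / 0.056 ) = 63500 / 16.481173 = 3,852.8811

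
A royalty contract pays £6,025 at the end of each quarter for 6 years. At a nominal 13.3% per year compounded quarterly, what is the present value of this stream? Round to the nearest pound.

£98,554

With 4 periods per year: i = 0.03325, n = 24.
PV = PMT · [1 − (1+i)^(−n)] / i = 6025 · 16.357579 = 98,554.4141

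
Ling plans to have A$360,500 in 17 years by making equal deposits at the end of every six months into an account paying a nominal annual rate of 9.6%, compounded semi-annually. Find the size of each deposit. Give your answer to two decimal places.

A$4,410.22

With 2 periods per year: i = 0.048, n = 34.
PMT = 360500 / ( [(1+0.048)^34 − 1] / 0.048 ) = 360500 / 81.741867 = 4,410.2247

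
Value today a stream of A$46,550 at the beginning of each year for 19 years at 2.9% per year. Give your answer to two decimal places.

A$692,222.50

Annuity factor a(19|0.029) × (1+i) = 14.870515; PV = 46550 × 14.870515 = 692,222.4964
(Beginning-of-period payments → annuity-due factor ×(1+i).)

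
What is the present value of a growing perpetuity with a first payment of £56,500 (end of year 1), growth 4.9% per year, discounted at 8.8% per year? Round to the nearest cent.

£1,448,717.95

PV = PMT / (i − g) = 56500 / (0.088 − 0.049) = 56500 / 0.039000 = 1,448,717.9487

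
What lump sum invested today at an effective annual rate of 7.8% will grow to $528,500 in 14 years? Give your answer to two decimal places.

$184,664.04

PV = 528,500 / (1 + 0.078)^14 = 528,500 / 2.861954 = 184,664.0430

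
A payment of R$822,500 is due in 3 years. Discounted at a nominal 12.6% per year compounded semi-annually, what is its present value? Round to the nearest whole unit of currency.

R$570,081

With 2 periods per year: i = 0.063, n = 6.
PV = 822,500 / (1 + 0.063)^6 = 822,500 / 1.442778 = 570,080.6753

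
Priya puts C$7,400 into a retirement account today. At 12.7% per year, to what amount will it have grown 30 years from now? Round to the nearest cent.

FV = 7,400 × (1 + 0.127)^30 = 267,269.3769

C$267,269.38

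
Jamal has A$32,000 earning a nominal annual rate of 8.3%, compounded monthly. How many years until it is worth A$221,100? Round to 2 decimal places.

23.37 years

Periodic rate i = 0.083/12 = 0.00691667.
n = ln(221100/32000) / ln(1+0.00691667) = ln(6.90937) / 0.006893 = 280.4177 months
= 280.4177/12 years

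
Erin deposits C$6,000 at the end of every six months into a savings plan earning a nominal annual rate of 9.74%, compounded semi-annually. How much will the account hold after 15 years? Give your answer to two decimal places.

i = 0.0974/2 = 0.0487 per half-year; n = 15·2 = 30.
FV = 6000 × [(1+0.0487)^30 − 1] / 0.0487 = 6000 × 64.974578 = 389,847.4675

C$389,847.47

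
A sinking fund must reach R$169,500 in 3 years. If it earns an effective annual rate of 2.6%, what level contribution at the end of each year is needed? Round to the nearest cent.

R$55,056.13

FV-annuity factor = 3.078676; PMT = 169500 / 3.078676 = 55,056.1345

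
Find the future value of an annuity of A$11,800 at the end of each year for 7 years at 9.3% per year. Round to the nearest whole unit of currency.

FV = PMT · [(1+i)^n − 1] / i = 11800 · 9.285488 = 109,568.7554

A$109,569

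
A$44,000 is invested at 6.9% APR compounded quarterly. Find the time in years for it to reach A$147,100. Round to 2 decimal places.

17.64 years

Periodic rate i = 0.069/4 = 0.01725.
(1+i)^n = 147100/44000 = 3.34318, so n = ln 3.34318 / ln 1.01725 = 70.5683 quarters
= 70.5683/4 years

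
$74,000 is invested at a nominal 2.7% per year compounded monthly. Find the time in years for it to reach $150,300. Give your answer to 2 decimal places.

Periodic rate i = 0.027/12 = 0.00225.
n = ln(150300/74000) / ln(1+0.00225) = ln(2.03108) / 0.002247 = 315.2734 months
= 315.2734/12 years

26.27 years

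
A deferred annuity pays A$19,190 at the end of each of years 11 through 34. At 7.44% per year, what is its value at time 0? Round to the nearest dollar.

A$103,364

Value one period before first payment (t=10): 19190 × [1 − (1+0.0744)^(−24)] / 0.0744 = 19190 × 11.039579 = 211,849.5158
PV₀ = 211,849.5158 / (1+0.0744)^10 = 211,849.5158 / 2.049557 = 103,363.5649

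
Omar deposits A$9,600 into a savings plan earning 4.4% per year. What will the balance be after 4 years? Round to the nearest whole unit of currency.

A$11,404

9,600 × (1+0.044)^4 = 9,600 × 1.187960 = 11,404.4206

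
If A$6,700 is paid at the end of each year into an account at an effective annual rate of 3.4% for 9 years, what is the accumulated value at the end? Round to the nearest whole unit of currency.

A$69,186

FV = PMT · [(1+i)^n − 1] / i = 6700 · 10.326229 = 69,185.7313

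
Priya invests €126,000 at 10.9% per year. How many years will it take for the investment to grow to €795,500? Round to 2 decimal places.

17.81 years

n = ln(795500/126000) / ln(1+0.109) = ln(6.31349) / 0.103459 = 17.8109 years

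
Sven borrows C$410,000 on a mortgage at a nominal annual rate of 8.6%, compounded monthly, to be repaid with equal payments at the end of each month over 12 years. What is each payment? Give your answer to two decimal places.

C$4,574.05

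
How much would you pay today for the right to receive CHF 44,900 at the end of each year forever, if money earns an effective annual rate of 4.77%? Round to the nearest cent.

PV = PMT / i = 44900 / 0.0477 = 941,299.7904

CHF 941,299.79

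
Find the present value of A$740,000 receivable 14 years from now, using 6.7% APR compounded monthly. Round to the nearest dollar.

With 12 periods per year: i = 0.00558333, n = 168.
PV = FV·(1+i)^(−n) = 740,000 × 0.392432 = 290,399.9362

A$290,400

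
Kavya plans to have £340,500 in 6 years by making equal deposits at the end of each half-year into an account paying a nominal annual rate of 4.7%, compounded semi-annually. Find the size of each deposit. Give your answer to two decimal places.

£24,891.87

Periodic rate i = 0.047/2 = 0.0235; n = 6 × 2 = 12 periods.
PMT = 340500 / ( [(1+0.0235)^12 − 1] / 0.0235 ) = 340500 / 13.679167 = 24,891.8660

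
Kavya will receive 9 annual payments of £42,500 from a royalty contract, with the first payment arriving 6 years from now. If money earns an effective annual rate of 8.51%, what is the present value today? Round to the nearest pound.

£172,801

Value one period before first payment (t=5): 42500 × [1 − (1+0.0851)^(−9)] / 0.0851 = 42500 × 6.116548 = 259,953.2717
PV₀ = 259,953.2717 / (1+0.0851)^5 = 259,953.2717 / 1.504350 = 172,801.0871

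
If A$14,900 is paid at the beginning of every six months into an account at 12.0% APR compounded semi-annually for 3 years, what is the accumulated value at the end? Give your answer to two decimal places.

Periodic rate i = 0.12/2 = 0.06; n = 3 × 2 = 6 periods.
Accumulation factor s(6|0.06) × (1+i) = 7.393838; FV = 14900 × 7.393838 = 110,168.1810
(annuity-due: payments at period start, so ×(1+i).)

A$110,168.18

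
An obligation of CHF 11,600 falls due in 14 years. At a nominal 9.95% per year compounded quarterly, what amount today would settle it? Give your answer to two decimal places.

i = 0.0995/4 = 0.024875 per quarter; n = 14·4 = 56.
PV = 11,600 / (1 + 0.024875)^56 = 11,600 / 3.958862 = 2,930.1349

CHF 2,930.13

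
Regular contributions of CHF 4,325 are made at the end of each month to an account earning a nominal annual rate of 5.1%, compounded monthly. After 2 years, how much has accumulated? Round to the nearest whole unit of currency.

CHF 109,035

i = 0.051/12 = 0.00425 per month; n = 2·12 = 24.
FV = PMT · [(1+i)^n − 1] / i = 4325 · 25.210388 = 109,034.9293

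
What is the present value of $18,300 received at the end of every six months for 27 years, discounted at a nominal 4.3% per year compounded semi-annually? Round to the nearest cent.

$581,301.50

Periodic rate i = 0.043/2 = 0.0215; n = 27 × 2 = 54 periods.
PV = 18300 × [1 − (1+0.0215)^(−54)] / 0.0215 = 18300 × 31.765109 = 581,301.4973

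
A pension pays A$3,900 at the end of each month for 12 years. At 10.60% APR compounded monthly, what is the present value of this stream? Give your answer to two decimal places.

i = 0.106/12 = 0.00883333 per month; n = 12·12 = 144.
PV = 3900 × [1 − (1+0.00883333)^(−144)] / 0.00883333 = 3900 × 81.301104 = 317,074.3057

A$317,074.31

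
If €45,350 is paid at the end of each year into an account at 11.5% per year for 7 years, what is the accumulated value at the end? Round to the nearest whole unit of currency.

FV = 45350 × [(1+0.115)^7 − 1] / 0.115 = 45350 × 9.934922 = 450,548.6967

€450,549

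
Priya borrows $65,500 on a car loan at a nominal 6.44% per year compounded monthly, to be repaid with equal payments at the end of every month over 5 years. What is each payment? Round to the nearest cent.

i = 0.0644/12 = 0.00536667 per month; n = 5·12 = 60.
PMT = 65500 / ( [1 − (1+0.00536667)^(−60)] / 0.00536667 ) = 65500 / 51.182163 = 1,279.7427

$1,279.74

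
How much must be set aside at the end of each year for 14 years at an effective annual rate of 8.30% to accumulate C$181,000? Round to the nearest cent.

FV-annuity factor = 24.741004; PMT = 181000 / 24.741004 = 7,315.7906

C$7,315.79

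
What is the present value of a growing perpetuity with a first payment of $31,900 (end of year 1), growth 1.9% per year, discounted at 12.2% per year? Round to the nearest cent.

$309,708.74

PV = D₁/(r − g) = 31900/(0.122 − 0.019) = 309,708.7379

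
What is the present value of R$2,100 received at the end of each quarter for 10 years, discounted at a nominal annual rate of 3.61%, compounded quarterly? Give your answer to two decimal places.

R$70,246.22

i = 0.0361/4 = 0.009025 per quarter; n = 10·4 = 40.
PV = 2100 × [1 − (1+0.009025)^(−40)] / 0.009025 = 2100 × 33.450580 = 70,246.2181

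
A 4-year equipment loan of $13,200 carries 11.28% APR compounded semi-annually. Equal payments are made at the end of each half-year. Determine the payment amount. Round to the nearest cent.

Periodic rate i = 0.1128/2 = 0.0564; n = 4 × 2 = 8 periods.
PMT = 13200 / ( [1 − (1+0.0564)^(−8)] / 0.0564 ) = 13200 / 6.299246 = 2,095.4890

$2,095.49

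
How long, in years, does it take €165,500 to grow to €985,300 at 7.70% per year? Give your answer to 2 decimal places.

24.05 years

(1+i)^n = 985300/165500 = 5.95347, so n = ln 5.95347 / ln 1.077 = 24.0495 years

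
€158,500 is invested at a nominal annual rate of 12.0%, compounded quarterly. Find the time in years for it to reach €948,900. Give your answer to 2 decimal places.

15.14 years

Periodic rate i = 0.12/4 = 0.03.
(1+i)^n = 948900/158500 = 5.98675, so n = ln 5.98675 / ln 1.03 = 60.5420 quarters
= 60.5420/4 years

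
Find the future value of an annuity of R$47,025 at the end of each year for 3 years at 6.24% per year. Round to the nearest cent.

R$150,061.18

FV = PMT · [(1+i)^n − 1] / i = 47025 · 3.191094 = 150,061.1841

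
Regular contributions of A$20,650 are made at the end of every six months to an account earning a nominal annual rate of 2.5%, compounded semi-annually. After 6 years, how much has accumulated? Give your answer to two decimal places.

A$265,566.46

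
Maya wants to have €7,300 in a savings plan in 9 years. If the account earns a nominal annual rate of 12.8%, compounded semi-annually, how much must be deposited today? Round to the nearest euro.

Periodic rate i = 0.128/2 = 0.064; n = 9 × 2 = 18 periods.
PV = 7,300 / (1 + 0.064)^18 = 7,300 / 3.054565 = 2,389.8660

€2,390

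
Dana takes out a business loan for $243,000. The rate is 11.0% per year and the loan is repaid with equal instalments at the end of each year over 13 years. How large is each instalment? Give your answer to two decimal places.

Annuity-PV factor = 6.749870; PMT = 243000 / 6.749870 = 36,000.6912

$36,000.69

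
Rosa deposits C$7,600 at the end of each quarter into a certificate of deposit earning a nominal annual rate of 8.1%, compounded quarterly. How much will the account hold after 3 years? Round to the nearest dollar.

Periodic rate i = 0.081/4 = 0.02025; n = 3 × 4 = 12 periods.
Accumulation factor s(12|0.02025) = 13.430960; FV = 7600 × 13.430960 = 102,075.2997

C$102,075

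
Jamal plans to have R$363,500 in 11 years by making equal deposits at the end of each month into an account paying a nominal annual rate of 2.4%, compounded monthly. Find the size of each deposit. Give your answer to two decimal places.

R$2,409.00

i = 0.024/12 = 0.002 per month; n = 11·12 = 132.
FV-annuity factor = 150.892469; PMT = 363500 / 150.892469 = 2,409.0003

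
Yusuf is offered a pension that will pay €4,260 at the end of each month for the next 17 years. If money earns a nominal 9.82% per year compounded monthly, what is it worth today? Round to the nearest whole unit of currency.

i = 0.0982/12 = 0.00818333 per month; n = 17·12 = 204.
PV = 4260 × [1 − (1+0.00818333)^(−204)] / 0.00818333 = 4260 × 99.025168 = 421,847.2139

€421,847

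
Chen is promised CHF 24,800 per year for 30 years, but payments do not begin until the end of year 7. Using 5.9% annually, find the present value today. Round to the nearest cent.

PV at t=6 (ordinary 30-year annuity): 24800 × a(30|0.059) = 24800 × 13.913380 = 345,051.8315
Discount back 6 years: 345,051.8315 × (1+0.059)^(−6) = 345,051.8315 × 0.708964 = 244,629.3584

CHF 244,629.36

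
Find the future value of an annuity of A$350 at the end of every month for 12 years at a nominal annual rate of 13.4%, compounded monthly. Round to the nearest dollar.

A$123,760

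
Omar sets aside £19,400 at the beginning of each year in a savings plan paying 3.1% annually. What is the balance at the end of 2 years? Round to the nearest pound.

£40,623

Accumulation factor s(2|0.031) × (1+i) = 2.093961; FV = 19400 × 2.093961 = 40,622.8434
(annuity-due: payments at period start, so ×(1+i).)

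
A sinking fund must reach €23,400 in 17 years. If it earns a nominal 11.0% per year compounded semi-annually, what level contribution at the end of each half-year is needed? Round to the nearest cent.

€248.73

Periodic rate i = 0.11/2 = 0.055; n = 17 × 2 = 34 periods.
FV-annuity factor = 94.077122; PMT = 23400 / 94.077122 = 248.7321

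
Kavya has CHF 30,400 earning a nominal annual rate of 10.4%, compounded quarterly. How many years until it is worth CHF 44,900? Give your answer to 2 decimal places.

Periodic rate i = 0.104/4 = 0.026.
(1+i)^n = 44900/30400 = 1.47697, so n = ln 1.47697 / ln 1.026 = 15.1940 quarters
= 15.1940/4 years

3.80 years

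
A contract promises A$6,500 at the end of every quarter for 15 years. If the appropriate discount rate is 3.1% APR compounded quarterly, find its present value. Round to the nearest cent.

Periodic rate i = 0.031/4 = 0.00775; n = 15 × 4 = 60 periods.
PV = PMT · [1 − (1+i)^(−n)] / i = 6500 · 47.837146 = 310,941.4460

A$310,941.45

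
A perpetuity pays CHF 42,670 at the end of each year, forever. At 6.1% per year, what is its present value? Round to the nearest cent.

PV = PMT / i = 42670 / 0.061 = 699,508.1967

CHF 699,508.20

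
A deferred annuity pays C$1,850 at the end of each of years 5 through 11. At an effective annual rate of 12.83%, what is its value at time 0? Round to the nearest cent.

C$5,075.21

Value one period before first payment (t=4): 1850 × [1 − (1+0.1283)^(−7)] / 0.1283 = 1850 × 4.446111 = 8,225.3047
Discount back 4 years: 8,225.3047 × (1+0.1283)^(−4) = 8,225.3047 × 0.617023 = 5,075.2056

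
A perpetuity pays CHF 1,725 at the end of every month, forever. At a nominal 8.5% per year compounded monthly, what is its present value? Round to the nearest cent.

Periodic rate i = 0.085/12 = 0.00708333.
PV = C/r = 1725/0.00708333 = 243,529.4118

CHF 243,529.41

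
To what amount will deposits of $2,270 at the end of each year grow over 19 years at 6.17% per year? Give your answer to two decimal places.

$77,965.03

Accumulation factor s(19|0.0617) = 34.345828; FV = 2270 × 34.345828 = 77,965.0289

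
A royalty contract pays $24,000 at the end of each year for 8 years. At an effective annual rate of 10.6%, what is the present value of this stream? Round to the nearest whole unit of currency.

$125,289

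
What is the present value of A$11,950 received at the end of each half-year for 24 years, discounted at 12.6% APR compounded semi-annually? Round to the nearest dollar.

With 2 periods per year: i = 0.063, n = 48.
Annuity factor a(48|0.063) = 15.027615; PV = 11950 × 15.027615 = 179,579.9978

A$179,580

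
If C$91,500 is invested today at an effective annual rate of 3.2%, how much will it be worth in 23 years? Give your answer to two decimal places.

C$188,822.67

FV = 91,500 × (1 + 0.032)^23 = 188,822.6689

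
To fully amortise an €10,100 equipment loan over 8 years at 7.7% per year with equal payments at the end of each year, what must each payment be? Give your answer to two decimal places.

€1,737.59

PMT = 10100 / ( [1 − (1+0.077)^(−8)] / 0.077 ) = 10100 / 5.812645 = 1,737.5911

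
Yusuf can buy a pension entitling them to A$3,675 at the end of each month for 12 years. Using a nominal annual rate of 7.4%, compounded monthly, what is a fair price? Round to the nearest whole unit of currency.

A$350,058

Periodic rate i = 0.074/12 = 0.00616667; n = 12 × 12 = 144 periods.
PV = PMT · [1 − (1+i)^(−n)] / i = 3675 · 95.253822 = 350,057.7945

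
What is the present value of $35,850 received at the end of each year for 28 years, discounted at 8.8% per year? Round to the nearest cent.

PV = 35850 × [1 − (1+0.088)^(−28)] / 0.088 = 35850 × 10.292343 = 368,980.5104

$368,980.51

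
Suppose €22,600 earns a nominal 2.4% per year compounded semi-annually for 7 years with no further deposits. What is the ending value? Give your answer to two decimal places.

€26,707.65

i = 0.024/2 = 0.012 per half-year; n = 7·2 = 14.
FV = PV·(1+i)^n = 22,600 × 1.181754 = 26,707.6462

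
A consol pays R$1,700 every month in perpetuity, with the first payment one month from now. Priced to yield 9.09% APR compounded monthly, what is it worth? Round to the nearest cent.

Periodic rate i = 0.0909/12 = 0.007575.
PV = C/r = 1700/0.007575 = 224,422.4422

R$224,422.44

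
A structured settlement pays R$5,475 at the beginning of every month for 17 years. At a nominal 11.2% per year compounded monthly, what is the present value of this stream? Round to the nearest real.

R$503,096

i = 0.112/12 = 0.00933333 per month; n = 17·12 = 204.
Annuity factor a(204|0.00933333) × (1+i) = 91.889759; PV = 5475 × 91.889759 = 503,096.4314
Payments are at the start of each period, so multiply by (1+i).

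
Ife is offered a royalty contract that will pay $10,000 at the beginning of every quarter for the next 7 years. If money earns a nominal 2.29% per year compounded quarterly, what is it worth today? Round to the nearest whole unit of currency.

i = 0.0229/4 = 0.005725 per quarter; n = 7·4 = 28.
PV = 10000 × [1 − (1+0.005725)^(−28)] / 0.005725 × (1+i) = 10000 × 25.950747 = 259,507.4695
(annuity-due: payments at period start, so ×(1+i).)

$259,507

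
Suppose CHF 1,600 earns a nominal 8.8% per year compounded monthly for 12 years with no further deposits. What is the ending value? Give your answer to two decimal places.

CHF 4,582.07

i = 0.088/12 = 0.00733333 per month; n = 12·12 = 144.
FV = 1,600 × (1 + 0.00733333)^144 = 4,582.0681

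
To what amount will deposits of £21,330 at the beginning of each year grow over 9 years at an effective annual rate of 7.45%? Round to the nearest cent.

£279,713.72

FV = PMT · [(1+i)^n − 1] / i × (1+i) = 21330 · 13.113630 = 279,713.7202
Payments are at the start of each period, so multiply by (1+i).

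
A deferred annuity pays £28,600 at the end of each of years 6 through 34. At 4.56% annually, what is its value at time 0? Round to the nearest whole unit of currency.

Value one period before first payment (t=5): 28600 × [1 − (1+0.0456)^(−29)] / 0.0456 = 28600 × 15.912084 = 455,085.5888
PV₀ = 455,085.5888 / (1+0.0456)^5 = 455,085.5888 / 1.249764 = 364,137.3355

£364,137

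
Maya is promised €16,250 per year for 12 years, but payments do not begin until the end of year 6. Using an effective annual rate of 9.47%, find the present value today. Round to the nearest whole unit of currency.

€72,297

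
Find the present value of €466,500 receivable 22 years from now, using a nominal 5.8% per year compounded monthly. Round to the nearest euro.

Periodic rate i = 0.058/12 = 0.00483333; n = 22 × 12 = 264 periods.
Discount factor = (1+0.00483333)^(−264) = 0.280011; PV = 466,500 × 0.280011 = 130,625.1520

€130,625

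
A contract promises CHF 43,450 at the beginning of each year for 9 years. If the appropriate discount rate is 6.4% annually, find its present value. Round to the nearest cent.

CHF 309,045.42

PV = PMT · [1 − (1+i)^(−n)] / i × (1+i) = 43450 · 7.112668 = 309,045.4220
(Beginning-of-period payments → annuity-due factor ×(1+i).)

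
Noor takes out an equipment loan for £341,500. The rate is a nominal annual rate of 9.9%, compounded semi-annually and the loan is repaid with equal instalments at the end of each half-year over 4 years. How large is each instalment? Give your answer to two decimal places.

£52,730.76

i = 0.099/2 = 0.0495 per half-year; n = 4·2 = 8.
Annuity-PV factor = 6.476296; PMT = 341500 / 6.476296 = 52,730.7558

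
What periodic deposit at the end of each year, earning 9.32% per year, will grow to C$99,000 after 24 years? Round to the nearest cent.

PMT = 99000 / ( [(1+0.0932)^24 − 1] / 0.0932 ) = 99000 / 80.340324 = 1,232.2579

C$1,232.26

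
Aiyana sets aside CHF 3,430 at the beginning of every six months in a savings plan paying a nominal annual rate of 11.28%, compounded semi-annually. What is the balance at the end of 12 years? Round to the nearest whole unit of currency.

i = 0.1128/2 = 0.0564 per half-year; n = 12·2 = 24.
FV = 3430 × [(1+0.0564)^24 − 1] / 0.0564 × (1+i) = 3430 × 51.162025 = 175,485.7463
(Beginning-of-period payments → annuity-due factor ×(1+i).)

CHF 175,486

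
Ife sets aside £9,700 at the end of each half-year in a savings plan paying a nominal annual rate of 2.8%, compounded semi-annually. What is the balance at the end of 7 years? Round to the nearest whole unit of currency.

£148,877

i = 0.028/2 = 0.014 per half-year; n = 7·2 = 14.
FV = PMT · [(1+i)^n − 1] / i = 9700 · 15.348169 = 148,877.2422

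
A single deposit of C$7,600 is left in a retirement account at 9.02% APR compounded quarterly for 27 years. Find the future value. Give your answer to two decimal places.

Periodic rate i = 0.0902/4 = 0.02255; n = 27 × 4 = 108 periods.
FV = 7,600 × (1 + 0.02255)^108 = 84,478.3304

C$84,478.33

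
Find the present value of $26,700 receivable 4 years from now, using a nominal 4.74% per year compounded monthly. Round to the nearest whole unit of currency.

$22,097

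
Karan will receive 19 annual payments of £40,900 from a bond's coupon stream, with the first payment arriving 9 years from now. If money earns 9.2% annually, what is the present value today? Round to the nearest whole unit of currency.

PV at t=8 (ordinary 19-year annuity): 40900 × a(19|0.092) = 40900 × 8.827912 = 361,061.5881
Discount back 8 years: 361,061.5881 × (1+0.092)^(−8) = 361,061.5881 × 0.494560 = 178,566.5801

£178,567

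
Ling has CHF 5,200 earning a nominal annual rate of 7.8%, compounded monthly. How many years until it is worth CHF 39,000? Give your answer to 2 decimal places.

Periodic rate i = 0.078/12 = 0.0065.
(1+i)^n = 39000/5200 = 7.50000, so n = ln 7.50000 / ln 1.0065 = 310.9914 months
= 310.9914/12 years

25.92 years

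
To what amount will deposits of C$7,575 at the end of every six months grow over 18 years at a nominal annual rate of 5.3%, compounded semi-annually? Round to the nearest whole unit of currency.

With 2 periods per year: i = 0.0265, n = 36.
FV = 7575 × [(1+0.0265)^36 − 1] / 0.0265 = 7575 × 59.019829 = 447,075.2025

C$447,075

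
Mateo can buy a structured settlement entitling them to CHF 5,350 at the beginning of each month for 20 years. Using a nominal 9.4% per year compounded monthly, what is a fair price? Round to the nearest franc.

i = 0.094/12 = 0.00783333 per month; n = 20·12 = 240.
PV = 5350 × [1 − (1+0.00783333)^(−240)] / 0.00783333 × (1+i) = 5350 × 108.883061 = 582,524.3744
Payments are at the start of each period, so multiply by (1+i).

CHF 582,524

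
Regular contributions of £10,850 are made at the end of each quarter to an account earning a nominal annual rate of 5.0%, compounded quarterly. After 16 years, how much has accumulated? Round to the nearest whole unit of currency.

£1,054,214

i = 0.05/4 = 0.0125 per quarter; n = 16·4 = 64.
FV = 10850 × [(1+0.0125)^64 − 1] / 0.0125 = 10850 × 97.162593 = 1,054,214.1324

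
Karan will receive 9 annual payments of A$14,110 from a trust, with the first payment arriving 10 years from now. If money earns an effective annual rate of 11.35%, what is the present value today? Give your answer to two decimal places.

Value one period before first payment (t=9): 14110 × [1 − (1+0.1135)^(−9)] / 0.1135 = 14110 × 5.462521 = 77,076.1722
PV₀ = 77,076.1722 / (1+0.1135)^9 = 77,076.1722 / 2.631552 = 29,289.2429

A$29,289.24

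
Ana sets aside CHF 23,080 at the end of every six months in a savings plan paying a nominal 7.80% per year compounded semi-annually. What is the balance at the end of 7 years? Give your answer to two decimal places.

CHF 419,292.91

Periodic rate i = 0.078/2 = 0.039; n = 7 × 2 = 14 periods.
Accumulation factor s(14|0.039) = 18.166937; FV = 23080 × 18.166937 = 419,292.9122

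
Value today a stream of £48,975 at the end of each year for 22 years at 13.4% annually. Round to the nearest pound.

PV = PMT · [1 − (1+i)^(−n)] / i = 48975 · 6.993433 = 342,503.3590

£342,503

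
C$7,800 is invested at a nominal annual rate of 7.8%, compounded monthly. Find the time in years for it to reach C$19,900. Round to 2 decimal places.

12.05 years

Periodic rate i = 0.078/12 = 0.0065.
n = ln(19900/7800) / ln(1+0.0065) = ln(2.55128) / 0.006479 = 144.5595 months
= 144.5595/12 years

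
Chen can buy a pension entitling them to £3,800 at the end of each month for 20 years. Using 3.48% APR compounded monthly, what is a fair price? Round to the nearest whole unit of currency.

£656,380

i = 0.0348/12 = 0.0029 per month; n = 20·12 = 240.
PV = 3800 × [1 − (1+0.0029)^(−240)] / 0.0029 = 3800 × 172.731701 = 656,380.4628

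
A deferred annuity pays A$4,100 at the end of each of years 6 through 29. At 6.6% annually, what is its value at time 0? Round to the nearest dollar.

PV at t=5 (ordinary 24-year annuity): 4100 × a(24|0.066) = 4100 × 11.883507 = 48,722.3781
PV₀ = 48,722.3781 / (1+0.066)^5 = 48,722.3781 / 1.376531 = 35,395.0438

A$35,395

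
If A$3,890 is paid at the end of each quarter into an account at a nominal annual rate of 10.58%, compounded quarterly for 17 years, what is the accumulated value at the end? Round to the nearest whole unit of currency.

A$720,879

Periodic rate i = 0.1058/4 = 0.02645; n = 17 × 4 = 68 periods.
FV = PMT · [(1+i)^n − 1] / i = 3890 · 185.315980 = 720,879.1634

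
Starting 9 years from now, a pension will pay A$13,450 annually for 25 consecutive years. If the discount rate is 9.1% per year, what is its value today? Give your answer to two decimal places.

Value one period before first payment (t=8): 13450 × [1 − (1+0.091)^(−25)] / 0.091 = 13450 × 9.743522 = 131,050.3728
PV₀ = 131,050.3728 / (1+0.091)^8 = 131,050.3728 / 2.007234 = 65,289.0360

A$65,289.04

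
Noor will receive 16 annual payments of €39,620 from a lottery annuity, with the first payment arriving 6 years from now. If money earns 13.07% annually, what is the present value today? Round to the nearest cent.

€141,042.27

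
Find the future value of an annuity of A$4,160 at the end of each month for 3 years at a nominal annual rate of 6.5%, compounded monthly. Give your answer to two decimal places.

A$164,867.81

With 12 periods per year: i = 0.00541667, n = 36.
Accumulation factor s(36|0.00541667) = 39.631685; FV = 4160 × 39.631685 = 164,867.8095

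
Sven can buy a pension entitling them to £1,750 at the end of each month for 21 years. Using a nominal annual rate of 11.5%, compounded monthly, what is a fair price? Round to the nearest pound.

Periodic rate i = 0.115/12 = 0.00958333; n = 21 × 12 = 252 periods.
PV = 1750 × [1 − (1+0.00958333)^(−252)] / 0.00958333 = 1750 × 94.914693 = 166,100.7130

£166,101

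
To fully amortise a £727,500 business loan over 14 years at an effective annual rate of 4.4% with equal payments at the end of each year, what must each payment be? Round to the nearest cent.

£70,702.70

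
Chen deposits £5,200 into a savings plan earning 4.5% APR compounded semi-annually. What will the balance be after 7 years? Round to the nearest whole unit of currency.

£7,101

Periodic rate i = 0.045/2 = 0.0225; n = 7 × 2 = 14 periods.
5,200 × (1+0.0225)^14 = 5,200 × 1.365483 = 7,100.5138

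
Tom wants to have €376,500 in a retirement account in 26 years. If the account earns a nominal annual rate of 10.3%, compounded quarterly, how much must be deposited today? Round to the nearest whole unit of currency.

With 4 periods per year: i = 0.02575, n = 104.
PV = FV·(1+i)^(−n) = 376,500 × 0.071069 = 26,757.5481

€26,758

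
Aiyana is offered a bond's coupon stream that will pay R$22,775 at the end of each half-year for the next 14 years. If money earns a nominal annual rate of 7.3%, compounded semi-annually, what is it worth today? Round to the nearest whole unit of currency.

R$395,294

Periodic rate i = 0.073/2 = 0.0365; n = 14 × 2 = 28 periods.
PV = PMT · [1 − (1+i)^(−n)] / i = 22775 · 17.356501 = 395,294.3100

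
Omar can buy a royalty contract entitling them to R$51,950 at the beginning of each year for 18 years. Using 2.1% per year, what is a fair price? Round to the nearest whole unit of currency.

R$788,244

PV = PMT · [1 − (1+i)^(−n)] / i × (1+i) = 51950 · 15.173132 = 788,244.2072
(annuity-due: payments at period start, so ×(1+i).)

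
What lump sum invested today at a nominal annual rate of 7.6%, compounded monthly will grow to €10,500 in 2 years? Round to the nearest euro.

€9,024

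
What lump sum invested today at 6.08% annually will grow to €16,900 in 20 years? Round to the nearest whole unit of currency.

PV = 16,900 / (1 + 0.0608)^20 = 16,900 / 3.255894 = 5,190.5871

€5,191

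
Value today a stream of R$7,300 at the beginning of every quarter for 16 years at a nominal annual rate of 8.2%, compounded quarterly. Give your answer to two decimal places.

With 4 periods per year: i = 0.0205, n = 64.
PV = PMT · [1 − (1+i)^(−n)] / i × (1+i) = 7300 · 36.196522 = 264,234.6131
(annuity-due: payments at period start, so ×(1+i).)

R$264,234.61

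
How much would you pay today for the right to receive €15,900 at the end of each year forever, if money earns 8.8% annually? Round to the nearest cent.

PV = C/r = 15900/0.088 = 180,681.8182

€180,681.82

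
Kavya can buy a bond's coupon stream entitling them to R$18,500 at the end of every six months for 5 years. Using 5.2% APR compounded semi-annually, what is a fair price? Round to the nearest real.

Periodic rate i = 0.052/2 = 0.026; n = 5 × 2 = 10 periods.
Annuity factor a(10|0.026) = 8.707012; PV = 18500 × 8.707012 = 161,079.7203

R$161,080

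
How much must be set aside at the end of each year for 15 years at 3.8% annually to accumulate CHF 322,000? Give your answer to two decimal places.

PMT = 322000 / ( [(1+0.038)^15 − 1] / 0.038 ) = 322000 / 19.728599 = 16,321.4836

CHF 16,321.48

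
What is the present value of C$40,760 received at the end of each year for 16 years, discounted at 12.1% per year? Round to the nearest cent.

Annuity factor a(16|0.121) = 6.935463; PV = 40760 × 6.935463 = 282,689.4832

C$282,689.48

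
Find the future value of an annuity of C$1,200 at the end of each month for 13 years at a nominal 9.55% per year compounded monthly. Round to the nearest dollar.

Periodic rate i = 0.0955/12 = 0.00795833; n = 13 × 12 = 156 periods.
FV = 1200 × [(1+0.00795833)^156 − 1] / 0.00795833 = 1200 × 307.078849 = 368,494.6185

C$368,495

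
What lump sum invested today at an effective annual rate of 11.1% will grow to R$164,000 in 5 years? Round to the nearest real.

Discount factor = (1+0.111)^(−5) = 0.590785; PV = 164,000 × 0.590785 = 96,888.7947

R$96,889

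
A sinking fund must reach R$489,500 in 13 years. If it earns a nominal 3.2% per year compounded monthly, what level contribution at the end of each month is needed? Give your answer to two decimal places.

i = 0.032/12 = 0.00266667 per month; n = 13·12 = 156.
PMT = 489500 / ( [(1+0.00266667)^156 − 1] / 0.00266667 ) = 489500 / 193.142543 = 2,534.3976

R$2,534.40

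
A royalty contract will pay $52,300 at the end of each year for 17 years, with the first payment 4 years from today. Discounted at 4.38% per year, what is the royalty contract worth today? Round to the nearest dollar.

$543,348

Value one period before first payment (t=3): 52300 × [1 − (1+0.0438)^(−17)] / 0.0438 = 52300 × 11.814848 = 617,916.5281
Discount back 3 years: 617,916.5281 × (1+0.0438)^(−3) = 617,916.5281 × 0.879322 = 543,347.8267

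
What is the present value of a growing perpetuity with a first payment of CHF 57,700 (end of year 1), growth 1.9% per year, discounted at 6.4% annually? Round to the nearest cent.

CHF 1,282,222.22

PV = PMT / (i − g) = 57700 / (0.064 − 0.019) = 57700 / 0.045000 = 1,282,222.2222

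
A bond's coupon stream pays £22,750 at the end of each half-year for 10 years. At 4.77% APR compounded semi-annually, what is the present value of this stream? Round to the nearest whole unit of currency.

With 2 periods per year: i = 0.02385, n = 20.
Annuity factor a(20|0.02385) = 15.759854; PV = 22750 × 15.759854 = 358,536.6767

£358,537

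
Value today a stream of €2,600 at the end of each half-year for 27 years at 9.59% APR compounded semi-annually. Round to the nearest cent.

€49,900.06

With 2 periods per year: i = 0.04795, n = 54.
PV = 2600 × [1 − (1+0.04795)^(−54)] / 0.04795 = 2600 × 19.192330 = 49,900.0580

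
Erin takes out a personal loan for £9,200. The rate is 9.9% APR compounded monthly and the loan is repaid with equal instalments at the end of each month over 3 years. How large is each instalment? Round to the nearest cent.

£296.43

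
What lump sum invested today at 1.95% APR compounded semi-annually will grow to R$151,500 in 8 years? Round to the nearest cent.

R$129,715.19

With 2 periods per year: i = 0.00975, n = 16.
PV = 151,500 / (1 + 0.00975)^16 = 151,500 / 1.167943 = 129,715.1922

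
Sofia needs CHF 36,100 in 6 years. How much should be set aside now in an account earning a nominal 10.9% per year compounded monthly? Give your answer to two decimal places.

CHF 18,826.12

Periodic rate i = 0.109/12 = 0.00908333; n = 6 × 12 = 72 periods.
Discount factor = (1+0.00908333)^(−72) = 0.521499; PV = 36,100 × 0.521499 = 18,826.1197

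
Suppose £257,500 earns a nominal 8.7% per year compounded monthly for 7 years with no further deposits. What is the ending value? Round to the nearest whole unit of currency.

£472,398

Periodic rate i = 0.087/12 = 0.00725; n = 7 × 12 = 84 periods.
FV = PV·(1+i)^n = 257,500 × 1.834557 = 472,398.4048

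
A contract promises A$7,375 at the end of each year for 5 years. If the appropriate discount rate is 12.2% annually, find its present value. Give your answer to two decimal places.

Annuity factor a(5|0.122) = 3.586987; PV = 7375 × 3.586987 = 26,454.0299

A$26,454.03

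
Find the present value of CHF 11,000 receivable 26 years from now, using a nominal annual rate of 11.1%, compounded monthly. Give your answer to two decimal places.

i = 0.111/12 = 0.00925 per month; n = 26·12 = 312.
PV = FV·(1+i)^(−n) = 11,000 × 0.056544 = 621.9854

CHF 621.99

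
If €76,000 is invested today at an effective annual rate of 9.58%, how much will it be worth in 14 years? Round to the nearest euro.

76,000 × (1+0.0958)^14 = 76,000 × 3.599467 = 273,559.4599

€273,559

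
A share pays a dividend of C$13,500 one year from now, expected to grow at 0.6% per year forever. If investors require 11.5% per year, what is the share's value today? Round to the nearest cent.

PV = PMT / (i − g) = 13500 / (0.115 − 0.006) = 13500 / 0.109000 = 123,853.2110

C$123,853.21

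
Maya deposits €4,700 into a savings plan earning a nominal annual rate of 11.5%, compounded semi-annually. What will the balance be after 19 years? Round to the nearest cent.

Periodic rate i = 0.115/2 = 0.0575; n = 19 × 2 = 38 periods.
4,700 × (1+0.0575)^38 = 4,700 × 8.368629 = 39,332.5540

€39,332.55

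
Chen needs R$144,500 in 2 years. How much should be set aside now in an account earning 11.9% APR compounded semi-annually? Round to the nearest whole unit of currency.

R$114,674

Periodic rate i = 0.119/2 = 0.0595; n = 2 × 2 = 4 periods.
PV = FV·(1+i)^(−n) = 144,500 × 0.793590 = 114,673.7469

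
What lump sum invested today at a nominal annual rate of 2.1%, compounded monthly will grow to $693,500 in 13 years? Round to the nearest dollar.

$527,944

i = 0.021/12 = 0.00175 per month; n = 13·12 = 156.
Discount factor = (1+0.00175)^(−156) = 0.761274; PV = 693,500 × 0.761274 = 527,943.7988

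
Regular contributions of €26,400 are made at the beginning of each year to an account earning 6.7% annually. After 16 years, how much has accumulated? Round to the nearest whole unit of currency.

€766,225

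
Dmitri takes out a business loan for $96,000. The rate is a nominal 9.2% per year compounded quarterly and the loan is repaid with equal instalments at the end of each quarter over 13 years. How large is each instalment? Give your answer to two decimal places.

$3,183.97

With 4 periods per year: i = 0.023, n = 52.
PMT = 96000 / ( [1 − (1+0.023)^(−52)] / 0.023 ) = 96000 / 30.151052 = 3,183.9685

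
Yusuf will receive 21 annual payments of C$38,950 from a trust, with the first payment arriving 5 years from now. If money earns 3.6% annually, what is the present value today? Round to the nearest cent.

Value one period before first payment (t=4): 38950 × [1 − (1+0.036)^(−21)] / 0.036 = 38950 × 14.560481 = 567,130.7421
PV₀ = 567,130.7421 / (1+0.036)^4 = 567,130.7421 / 1.151964 = 492,316.2465

C$492,316.25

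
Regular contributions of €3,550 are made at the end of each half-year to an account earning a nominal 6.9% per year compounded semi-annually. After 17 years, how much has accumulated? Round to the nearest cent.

€223,122.83

With 2 periods per year: i = 0.0345, n = 34.
FV = PMT · [(1+i)^n − 1] / i = 3550 · 62.851503 = 223,122.8343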